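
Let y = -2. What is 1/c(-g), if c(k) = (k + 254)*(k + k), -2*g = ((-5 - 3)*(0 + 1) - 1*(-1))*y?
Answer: 1/3654 ≈ 0.00027367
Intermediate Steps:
g = -7 (g = -((-5 - 3)*(0 + 1) - 1*(-1))*(-2)/2 = -(-8*1 + 1)*(-2)/2 = -(-8 + 1)*(-2)/2 = -(-7)*(-2)/2 = -½*14 = -7)
c(k) = 2*k*(254 + k) (c(k) = (254 + k)*(2*k) = 2*k*(254 + k))
1/c(-g) = 1/(2*(-1*(-7))*(254 - 1*(-7))) = 1/(2*7*(254 + 7)) = 1/(2*7*261) = 1/3654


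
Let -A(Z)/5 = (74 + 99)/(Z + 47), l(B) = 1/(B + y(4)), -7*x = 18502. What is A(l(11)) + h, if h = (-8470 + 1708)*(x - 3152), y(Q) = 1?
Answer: 4428101352/113 ≈ 3.9187e+7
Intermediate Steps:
x = -18502/7 (x = -⅐*18502 = -18502/7 ≈ -2643.1)
h = 39186756 (h = (-8470 + 1708)*(-18502/7 - 3152) = -6762*(-40566/7) = 39186756)
l(B) = 1/(1 + B) (l(B) = 1/(B + 1) = 1/(1 + B))
A(Z) = -865/(47 + Z) (A(Z) = -5*(74 + 99)/(Z + 47) = -865/(47 + Z))
A(l(11)) + h = -865/(47 + 1/(1 + 11)) + 39186756 = -865/(47 + 1/12) + 39186756 = -865/565/12 + 39186756 = -865*12/565 + 39186756 = -2076/113 + 39186756 = 4428101352/113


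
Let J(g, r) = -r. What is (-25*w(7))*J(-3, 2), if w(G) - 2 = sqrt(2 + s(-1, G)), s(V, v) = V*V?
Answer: 100 + 50*sqrt(3) ≈ 186.60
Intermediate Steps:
s(V, v) = V**2
w(G) = 2 + sqrt(3) (w(G) = 2 + sqrt(2 + (-1)**2) = 2 + sqrt(2 + 1) = 2 + sqrt(3))
(-25*w(7))*J(-3, 2) = (-25*(2 + sqrt(3)))*(-1*2) = (-50 - 25*sqrt(3))*(-2) = 100 + 50*sqrt(3)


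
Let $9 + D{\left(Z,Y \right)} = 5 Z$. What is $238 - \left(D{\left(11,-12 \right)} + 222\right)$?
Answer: $-30$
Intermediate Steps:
$D{\left(Z,Y \right)} = -9 + 5 Z$
$238 - \left(D{\left(11,-12 \right)} + 222\right) = 238 - \left(\left(-9 + 5 \cdot 11\right) + 222\right) = 238 - \left(\left(-9 + 55\right) + 222\right) = 238 - \left(46 + 222\right) = 238 - 268 = -30$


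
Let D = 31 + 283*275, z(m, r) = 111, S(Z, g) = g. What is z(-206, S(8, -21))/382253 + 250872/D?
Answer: 3996050693/1240028732 ≈ 3.2225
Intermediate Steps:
D = 77856 (D = 31 + 77825 = 77856)
z(-206, S(8, -21))/382253 + 250872/D = 111/382253 + 250872/77856 = 111*(1/382253) + 250872*(1/77856) = 111/382253 + 10453/3244 = 3996050693/1240028732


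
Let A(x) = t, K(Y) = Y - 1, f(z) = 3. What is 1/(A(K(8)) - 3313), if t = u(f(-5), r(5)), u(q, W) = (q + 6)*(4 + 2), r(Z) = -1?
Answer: -1/3259 ≈ -0.00030684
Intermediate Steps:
K(Y) = -1 + Y
u(q, W) = 36 + 6*q (u(q, W) = (6 + q)*6 = 36 + 6*q)
t = 54 (t = 36 + 6*3 = 36 + 18 = 54)
A(x) = 54
1/(A(K(8)) - 3313) = 1/(54 - 3313) = 1/(-3259) = -1/3259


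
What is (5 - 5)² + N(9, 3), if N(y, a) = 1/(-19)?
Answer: -1/19 ≈ -0.052632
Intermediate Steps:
N(y, a) = -1/19
(5 - 5)² + N(9, 3) = (5 - 5)² - 1/19 = 0² - 1/19 = 0 - 1/19 = -1/19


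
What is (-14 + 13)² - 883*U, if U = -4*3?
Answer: 10597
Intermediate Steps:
U = -12
(-14 + 13)² - 883*U = (-14 + 13)² - 883*(-12) = (-1)² + 10596 = 1 + 10596 = 10597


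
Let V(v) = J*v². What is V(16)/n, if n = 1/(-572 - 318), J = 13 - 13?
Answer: 0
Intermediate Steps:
J = 0
V(v) = 0 (V(v) = 0*v² = 0)
n = -1/890 (n = 1/(-890) = -1/890 ≈ -0.0011236)
V(16)/n = 0/(-1/890) = 0*(-890) = 0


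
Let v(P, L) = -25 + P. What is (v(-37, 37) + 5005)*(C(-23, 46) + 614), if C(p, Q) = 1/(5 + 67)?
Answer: 218525087/72 ≈ 3.0351e+6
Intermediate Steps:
C(p, Q) = 1/72
(v(-37, 37) + 5005)*(C(-23, 46) + 614) = ((-25 - 37) + 5005)*(1/72 + 614) = (-62 + 5005)*(44209/72) = 4943*(44209/72) = 218525087/72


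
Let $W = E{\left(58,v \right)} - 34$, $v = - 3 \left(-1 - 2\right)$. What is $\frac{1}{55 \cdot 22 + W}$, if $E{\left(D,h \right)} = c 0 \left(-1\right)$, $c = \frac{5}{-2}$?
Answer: $\frac{1}{1176} \approx 0.00085034$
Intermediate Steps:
$c = - \frac{5}{2}$ ($c = 5 \left(- \frac{1}{2}\right) = - \frac{5}{2} \approx -2.5$)
$v = 9$ ($v = \left(-3\right) \left(-3\right) = 9$)
$E{\left(D,h \right)} = 0$ ($E{\left(D,h \right)} = \left(- \frac{5}{2}\right) 0 \left(-1\right) = 0 \left(-1\right) = 0$)
$W = -34$ ($W = 0 - 34 = -34$)
$\frac{1}{55 \cdot 22 + W} = \frac{1}{55 \cdot 22 - 34} = \frac{1}{1210 - 34} = \frac{1}{1176}$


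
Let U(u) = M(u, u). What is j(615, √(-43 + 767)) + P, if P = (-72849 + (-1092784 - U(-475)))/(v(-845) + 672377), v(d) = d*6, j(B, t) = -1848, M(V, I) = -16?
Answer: -1234348953/667307 ≈ -1849.7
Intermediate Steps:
v(d) = 6*d
U(u) = -16
P = -1165617/667307 (P = (-72849 + (-1092784 - 1*(-16)))/(6*(-845) + 672377) = (-72849 + (-1092784 + 16))/(-5070 + 672377) = (-72849 - 1092768)/667307 = -1165617*1/667307 = -1165617/667307 ≈ -1.7467)
j(615, √(-43 + 767)) + P = -1848 - 1165617/667307 = -1234348953/667307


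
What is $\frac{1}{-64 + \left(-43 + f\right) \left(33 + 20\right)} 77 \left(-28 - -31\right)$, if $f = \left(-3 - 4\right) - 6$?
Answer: $- \frac{231}{3032} \approx -0.076187$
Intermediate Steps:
$f = -13$ ($f = -7 - 6 = -13$)
$\frac{1}{-64 + \left(-43 + f\right) \left(33 + 20\right)} 77 \left(-28 - -31\right) = \frac{1}{-64 + \left(-43 - 13\right) \left(33 + 20\right)} 77 \left(-28 - -31\right) = \frac{1}{-64 - 2968} \cdot 77 \left(-28 + 31\right) = \frac{1}{-64 - 2968} \cdot 77 \cdot 3 = \frac{1}{-3032} \cdot 77 \cdot 3 = \left(- \frac{1}{3032}\right) 77 \cdot 3 = \left(- \frac{77}{3032}\right) 3 = - \frac{231}{3032}$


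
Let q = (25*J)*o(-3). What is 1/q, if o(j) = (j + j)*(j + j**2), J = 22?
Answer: -1/19800 ≈ -5.0505e-5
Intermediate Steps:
o(j) = 2*j*(j + j**2) (o(j) = (2*j)*(j + j**2) = 2*j*(j + j**2))
q = -19800 (q = (25*22)*(2*(-3)**2*(1 - 3)) = 550*(2*9*(-2)) = 550*(-36) = -19800)
1/q = 1/(-19800) = -1/19800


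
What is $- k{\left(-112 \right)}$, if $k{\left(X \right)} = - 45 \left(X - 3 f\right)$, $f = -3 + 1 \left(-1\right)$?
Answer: $-4500$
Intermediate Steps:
$f = -4$ ($f = -3 - 1 = -4$)
$k{\left(X \right)} = -540 - 45 X$ ($k{\left(X \right)} = - 45 \left(X - -12\right) = - 45 \left(X + 12\right) = - 45 \left(12 + X\right) = -540 - 45 X$)
$- k{\left(-112 \right)} = - (-540 - -5040) = - (-540 + 5040) = \left(-1\right) 4500 = -4500$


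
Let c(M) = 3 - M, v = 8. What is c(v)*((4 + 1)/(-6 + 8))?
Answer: -25/2 ≈ -12.500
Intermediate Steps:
c(v)*((4 + 1)/(-6 + 8)) = (3 - 1*8)*((4 + 1)/(-6 + 8)) = (3 - 8)*(5/2) = -25/2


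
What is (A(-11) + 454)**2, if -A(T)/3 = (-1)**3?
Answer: 208849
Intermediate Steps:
A(T) = 3 (A(T) = -3*(-1)**3 = -3*(-1) = 3)
(A(-11) + 454)**2 = (3 + 454)**2 = 457**2 = 208849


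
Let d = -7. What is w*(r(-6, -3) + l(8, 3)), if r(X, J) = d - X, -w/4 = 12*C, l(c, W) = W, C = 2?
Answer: -192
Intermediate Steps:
w = -96 (w = -48*2 = -4*24 = -96)
r(X, J) = -7 - X
w*(r(-6, -3) + l(8, 3)) = -96*((-7 - 1*(-6)) + 3) = -96*((-7 + 6) + 3) = -96*(-1 + 3) = -96*2 = -192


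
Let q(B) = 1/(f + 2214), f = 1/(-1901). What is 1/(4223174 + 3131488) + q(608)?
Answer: 1997917325/4422056719458 ≈ 0.00045181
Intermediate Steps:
f = -1/1901 ≈ -0.00052604
q(B) = 1901/4208813 (q(B) = 1/(-1/1901 + 2214) = 1/(4208813/1901) = 1901/4208813)
1/(4223174 + 3131488) + q(608) = 1/(4223174 + 3131488) + 1901/4208813 = 1/7354662 + 1901/4208813 = 1997917325/4422056719458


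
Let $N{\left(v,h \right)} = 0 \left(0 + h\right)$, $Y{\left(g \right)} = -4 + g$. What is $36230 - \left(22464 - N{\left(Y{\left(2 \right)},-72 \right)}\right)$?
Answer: $13766$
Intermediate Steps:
$N{\left(v,h \right)} = 0$ ($N{\left(v,h \right)} = 0 h = 0$)
$36230 - \left(22464 - N{\left(Y{\left(2 \right)},-72 \right)}\right) = 36230 - \left(22464 - 0\right) = 36230 - \left(22464 + 0\right) = 36230 - 22464 = 13766$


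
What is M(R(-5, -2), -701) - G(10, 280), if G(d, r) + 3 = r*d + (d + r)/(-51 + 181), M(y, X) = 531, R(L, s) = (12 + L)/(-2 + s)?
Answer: -29487/13 ≈ -2268.2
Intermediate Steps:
R(L, s) = (12 + L)/(-2 + s)
G(d, r) = -3 + d/130 + r/130 + d*r (G(d, r) = -3 + (r*d + (d + r)/(-51 + 181)) = -3 + (d*r + (d + r)/130) = -3 + (d*r + (d + r)*(1/130)) = -3 + (d*r + (d/130 + r/130)) = -3 + (d/130 + r/130 + d*r) = -3 + d/130 + r/130 + d*r)
M(R(-5, -2), -701) - G(10, 280) = 531 - (-3 + (1/130)*10 + (1/130)*280 + 10*280) = 531 - (-3 + 1/13 + 28/13 + 2800) = 531 - 1*36390/13 = 531 - 36390/13 = -29487/13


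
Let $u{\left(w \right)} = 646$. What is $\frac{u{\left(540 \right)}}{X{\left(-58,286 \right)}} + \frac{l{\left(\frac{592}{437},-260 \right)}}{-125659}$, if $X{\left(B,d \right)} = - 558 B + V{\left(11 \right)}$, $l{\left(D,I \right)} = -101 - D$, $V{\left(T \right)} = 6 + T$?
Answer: $\frac{36922156767}{1778137302523} \approx 0.020764$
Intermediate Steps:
$X{\left(B,d \right)} = 17 - 558 B$ ($X{\left(B,d \right)} = - 558 B + \left(6 + 11\right) = - 558 B + 17 = 17 - 558 B$)
$\frac{u{\left(540 \right)}}{X{\left(-58,286 \right)}} + \frac{l{\left(\frac{592}{437},-260 \right)}}{-125659} = \frac{646}{17 - -32364} + \frac{-101 - \frac{592}{437}}{-125659} = \frac{646}{17 + 32364} + \left(-101 - 592 \cdot \frac{1}{437}\right) \left(- \frac{1}{125659}\right) = \frac{646}{32381} + \left(-101 - \frac{592}{437}\right) \left(- \frac{1}{125659}\right) = 646 \cdot \frac{1}{32381} + \left(-101 - \frac{592}{437}\right) \left(- \frac{1}{125659}\right) = \frac{646}{32381} - - \frac{44729}{54912983} = \frac{646}{32381} + \frac{44729}{54912983} = \frac{36922156767}{1778137302523}$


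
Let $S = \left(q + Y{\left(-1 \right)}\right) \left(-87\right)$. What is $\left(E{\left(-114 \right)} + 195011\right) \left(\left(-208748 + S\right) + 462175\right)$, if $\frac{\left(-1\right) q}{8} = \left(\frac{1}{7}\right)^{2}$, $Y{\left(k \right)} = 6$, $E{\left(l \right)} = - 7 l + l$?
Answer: $\frac{2425256158495}{49} \approx 4.9495 \cdot 10^{10}$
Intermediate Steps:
$E{\left(l \right)} = - 6 l$
$q = - \frac{8}{49}$ ($q = - 8 \left(\frac{1}{7}\right)^{2} = - \frac{8}{49} \approx -0.16327$)
$S = - \frac{24882}{49}$ ($S = \left(- \frac{8}{49} + 6\right) \left(-87\right) = \frac{286}{49} \left(-87\right) = - \frac{24882}{49} \approx -507.8$)
$\left(E{\left(-114 \right)} + 195011\right) \left(\left(-208748 + S\right) + 462175\right) = \left(\left(-6\right) \left(-114\right) + 195011\right) \left(\left(-208748 - \frac{24882}{49}\right) + 462175\right) = \left(684 + 195011\right) \left(- \frac{10253534}{49} + 462175\right) = 195695 \cdot \frac{12393041}{49} = \frac{2425256158495}{49}$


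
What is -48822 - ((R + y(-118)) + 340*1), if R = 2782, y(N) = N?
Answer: -51826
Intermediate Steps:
-48822 - ((R + y(-118)) + 340*1) = -48822 - ((2782 - 118) + 340*1) = -48822 - (2664 + 340) = -48822 - 1*3004 = -48822 - 3004 = -51826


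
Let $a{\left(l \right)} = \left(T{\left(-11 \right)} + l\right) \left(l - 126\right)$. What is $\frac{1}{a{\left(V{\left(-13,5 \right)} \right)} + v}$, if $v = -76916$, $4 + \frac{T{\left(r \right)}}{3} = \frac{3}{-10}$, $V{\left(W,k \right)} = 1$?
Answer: $- \frac{2}{150857} \approx -1.3258 \cdot 10^{-5}$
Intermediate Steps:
$T{\left(r \right)} = - \frac{129}{10}$ ($T{\left(r \right)} = -12 + 3 \frac{3}{-10} = -12 + 3 \cdot 3 \left(- \frac{1}{10}\right) = -12 + 3 \left(- \frac{3}{10}\right) = -12 - \frac{9}{10} = - \frac{129}{10}$)
$a{\left(l \right)} = \left(-126 + l\right) \left(- \frac{129}{10} + l\right)$ ($a{\left(l \right)} = \left(- \frac{129}{10} + l\right) \left(l - 126\right) = \left(- \frac{129}{10} + l\right) \left(-126 + l\right) = \left(-126 + l\right) \left(- \frac{129}{10} + l\right)$)
$\frac{1}{a{\left(V{\left(-13,5 \right)} \right)} + v} = \frac{1}{\left(\frac{8127}{5} + 1^{2} - \frac{1389}{10}\right) - 76916} = \frac{1}{\left(\frac{8127}{5} + 1 - \frac{1389}{10}\right) - 76916} = \frac{1}{\frac{2975}{2} - 76916} = \frac{1}{- \frac{150857}{2}} = - \frac{2}{150857}$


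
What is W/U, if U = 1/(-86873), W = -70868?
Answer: 6156515764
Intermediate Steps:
U = -1/86873 ≈ -1.1511e-5
W/U = -70868/(-1/86873) = -70868*(-86873) = 6156515764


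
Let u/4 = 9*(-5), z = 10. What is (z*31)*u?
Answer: -55800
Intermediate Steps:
u = -180 (u = 4*(9*(-5)) = 4*(-45) = -180)
(z*31)*u = (10*31)*(-180) = 310*(-180) = -55800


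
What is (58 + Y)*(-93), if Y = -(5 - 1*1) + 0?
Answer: -5022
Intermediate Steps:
Y = -4 (Y = -(5 - 1) + 0 = -1*4 + 0 = -4 + 0 = -4)
(58 + Y)*(-93) = (58 - 4)*(-93) = 54*(-93) = -5022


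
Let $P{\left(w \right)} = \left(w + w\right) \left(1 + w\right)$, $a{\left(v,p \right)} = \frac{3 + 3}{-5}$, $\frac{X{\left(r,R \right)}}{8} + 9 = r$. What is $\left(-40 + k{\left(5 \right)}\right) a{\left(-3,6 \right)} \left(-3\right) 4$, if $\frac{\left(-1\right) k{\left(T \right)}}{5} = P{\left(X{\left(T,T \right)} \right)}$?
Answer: $-143424$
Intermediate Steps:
$X{\left(r,R \right)} = -72 + 8 r$
$a{\left(v,p \right)} = - \frac{6}{5}$ ($a{\left(v,p \right)} = 6 \left(- \frac{1}{5}\right) = - \frac{6}{5}$)
$P{\left(w \right)} = 2 w \left(1 + w\right)$
$k{\left(T \right)} = - 10 \left(-72 + 8 T\right) \left(-71 + 8 T\right)$ ($k{\left(T \right)} = - 5 \cdot 2 \left(-72 + 8 T\right) \left(1 + \left(-72 + 8 T\right)\right) = - 5 \cdot 2 \left(-72 + 8 T\right) \left(-71 + 8 T\right) = - 10 \left(-72 + 8 T\right) \left(-71 + 8 T\right)$)
$\left(-40 + k{\left(5 \right)}\right) a{\left(-3,6 \right)} \left(-3\right) 4 = \left(-40 - \left(-6080 + 16000\right)\right) \left(- \frac{6}{5}\right) \left(-3\right) 4 = \left(-40 - 9920\right) \frac{18}{5} \cdot 4 = \left(-40 - 9920\right) \frac{72}{5} = \left(-9960\right) \frac{72}{5} = -143424$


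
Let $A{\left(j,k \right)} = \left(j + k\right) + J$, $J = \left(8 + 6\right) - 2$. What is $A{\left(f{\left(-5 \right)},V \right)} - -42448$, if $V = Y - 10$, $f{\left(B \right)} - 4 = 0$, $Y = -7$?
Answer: $42447$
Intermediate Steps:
$J = 12$ ($J = 14 - 2 = 12$)
$f{\left(B \right)} = 4$ ($f{\left(B \right)} = 4 + 0 = 4$)
$V = -17$ ($V = -7 - 10 = -17$)
$A{\left(j,k \right)} = 12 + j + k$ ($A{\left(j,k \right)} = \left(j + k\right) + 12 = 12 + j + k$)
$A{\left(f{\left(-5 \right)},V \right)} - -42448 = \left(12 + 4 - 17\right) - -42448 = -1 + 42448 = 42447$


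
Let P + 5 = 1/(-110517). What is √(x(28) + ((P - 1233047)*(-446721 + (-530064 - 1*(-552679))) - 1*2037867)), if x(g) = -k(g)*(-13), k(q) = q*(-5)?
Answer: √6387226094006847415227/110517 ≈ 7.2315e+5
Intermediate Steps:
k(q) = -5*q
P = -552586/110517 (P = -5 + 1/(-110517) = -5 - 1/110517 = -552586/110517 ≈ -5.0000)
x(g) = -65*g (x(g) = -(-5*g)*(-13) = -65*g)
√(x(28) + ((P - 1233047)*(-446721 + (-530064 - 1*(-552679))) - 1*2037867)) = √(-65*28 + ((-552586/110517 - 1233047)*(-446721 + (-530064 - 1*(-552679))) - 1*2037867)) = √(-1820 + (-136273207885*(-446721 + (-530064 + 552679))/110517 - 2037867)) = √(-1820 + (-136273207885*(-446721 + 22615)/110517 - 2037867)) = √(-1820 + (-136273207885/110517*(-424106) - 2037867)) = √(-1820 + (57794285103275810/110517 - 2037867)) = √(-1820 + 57794059884328571/110517) = √(57794059683187631/110517) = √6387226094006847415227/110517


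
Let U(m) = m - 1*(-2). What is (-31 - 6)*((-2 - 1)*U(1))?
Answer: 333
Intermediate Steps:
U(m) = 2 + m (U(m) = m + 2 = 2 + m)
(-31 - 6)*((-2 - 1)*U(1)) = (-31 - 6)*((-2 - 1)*(2 + 1)) = -(-111)*3 = -37*(-9) = 333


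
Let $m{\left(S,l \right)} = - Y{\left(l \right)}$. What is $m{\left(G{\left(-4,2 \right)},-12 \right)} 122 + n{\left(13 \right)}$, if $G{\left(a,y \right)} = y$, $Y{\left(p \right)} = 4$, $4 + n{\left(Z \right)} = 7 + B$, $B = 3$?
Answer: $-482$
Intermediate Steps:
$n{\left(Z \right)} = 6$ ($n{\left(Z \right)} = -4 + \left(7 + 3\right) = -4 + 10 = 6$)
$m{\left(S,l \right)} = -4$ ($m{\left(S,l \right)} = \left(-1\right) 4 = -4$)
$m{\left(G{\left(-4,2 \right)},-12 \right)} 122 + n{\left(13 \right)} = \left(-4\right) 122 + 6 = -488 + 6 = -482$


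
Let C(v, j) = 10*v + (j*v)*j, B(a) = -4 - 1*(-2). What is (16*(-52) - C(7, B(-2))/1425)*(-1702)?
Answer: 2018057996/1425 ≈ 1.4162e+6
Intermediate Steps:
B(a) = -2 (B(a) = -4 + 2 = -2)
C(v, j) = 10*v + v*j**2
(16*(-52) - C(7, B(-2))/1425)*(-1702) = (16*(-52) - 7*(10 + (-2)**2)/1425)*(-1702) = (-832 - 7*(10 + 4)/1425)*(-1702) = (-832 - 7*14/1425)*(-1702) = (-832 - 98/1425)*(-1702) = -1185698/1425*(-1702) = 2018057996/1425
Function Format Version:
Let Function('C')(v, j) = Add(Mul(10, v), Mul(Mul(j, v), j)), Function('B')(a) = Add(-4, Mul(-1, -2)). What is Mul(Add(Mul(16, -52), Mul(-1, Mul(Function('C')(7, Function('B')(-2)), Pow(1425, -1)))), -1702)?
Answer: Rational(2018057996, 1425) ≈ 1.4162e+6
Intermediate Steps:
Function('B')(a) = -2 (Function('B')(a) = Add(-4, 2) = -2)
Function('C')(v, j) = Add(Mul(10, v), Mul(v, Pow(j, 2)))
Mul(Add(Mul(16, -52), Mul(-1, Mul(Function('C')(7, Function('B')(-2)), Pow(1425, -1)))), -1702) = Mul(Add(Mul(16, -52), Mul(-1, Mul(Mul(7, Add(10, Pow(-2, 2))), Pow(1425, -1)))), -1702) = Mul(Add(-832, Mul(-1, Mul(Mul(7, Add(10, 4)), Rational(1, 1425)))), -1702) = Mul(Add(-832, Mul(-1, Mul(Mul(7, 14), Rational(1, 1425)))), -1702) = Mul(Add(-832, Mul(-1, Mul(98, Rational(1, 1425)))), -1702) = Mul(Add(-832, Mul(-1, Rational(98, 1425))), -1702) = Mul(Add(-832, Rational(-98, 1425)), -1702) = Mul(Rational(-1185698, 1425), -1702) = Rational(2018057996, 1425)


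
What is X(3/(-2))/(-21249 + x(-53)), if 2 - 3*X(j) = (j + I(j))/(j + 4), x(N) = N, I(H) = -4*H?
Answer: -1/319530 ≈ -3.1296e-6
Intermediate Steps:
X(j) = 2/3 + j/(4 + j) (X(j) = 2/3 - (j - 4*j)/(3*(j + 4)) = 2/3 - (-3*j)/(3*(4 + j)) = 2/3 - (-1)*j/(4 + j) = 2/3 + j/(4 + j))
X(3/(-2))/(-21249 + x(-53)) = ((8 + 5*(3/(-2)))/(3*(4 + 3/(-2))))/(-21249 - 53) = ((8 + 5*(3*(-1/2)))/(3*(4 + 3*(-1/2))))/(-21302) = -(8 + 5*(-3/2))/(63906*(4 - 3/2)) = -(8 - 15/2)/(63906*5/2) = -2/(63906*5*2) = -1/21302*1/15 = -1/319530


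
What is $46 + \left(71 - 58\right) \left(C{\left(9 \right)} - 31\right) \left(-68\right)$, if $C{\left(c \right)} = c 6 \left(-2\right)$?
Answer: $122922$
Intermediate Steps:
$C{\left(c \right)} = - 12 c$ ($C{\left(c \right)} = 6 c \left(-2\right) = - 12 c$)
$46 + \left(71 - 58\right) \left(C{\left(9 \right)} - 31\right) \left(-68\right) = 46 + \left(71 - 58\right) \left(\left(-12\right) 9 - 31\right) \left(-68\right) = 46 + 13 \left(-108 - 31\right) \left(-68\right) = 46 + 13 \left(-139\right) \left(-68\right) = 46 - -122876 = 46 + 122876 = 122922$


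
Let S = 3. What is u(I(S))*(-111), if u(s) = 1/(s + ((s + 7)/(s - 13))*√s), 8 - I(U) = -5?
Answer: 0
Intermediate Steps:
I(U) = 13 (I(U) = 8 - 1*(-5) = 8 + 5 = 13)
u(s) = 1/(s + √s*(7 + s)/(-13 + s)) (u(s) = 1/(s + ((7 + s)/(-13 + s))*√s) = 1/(s + √s*(7 + s)/(-13 + s)))
u(I(S))*(-111) = ((-13 + 13)/(13² + 13^(3/2) - 13*13 + 7*√13))*(-111) = (0/(169 + 13*√13 - 169 + 7*√13))*(-111) = (0/(20*√13))*(-111) = ((√13/260)*0)*(-111) = 0*(-111) = 0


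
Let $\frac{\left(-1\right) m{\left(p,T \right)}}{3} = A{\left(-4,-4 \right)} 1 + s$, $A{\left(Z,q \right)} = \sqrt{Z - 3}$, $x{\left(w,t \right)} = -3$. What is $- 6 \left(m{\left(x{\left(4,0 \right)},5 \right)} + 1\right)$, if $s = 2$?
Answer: $30 + 18 i \sqrt{7} \approx 30.0 + 47.624 i$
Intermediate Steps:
$A{\left(Z,q \right)} = \sqrt{-3 + Z}$
$m{\left(p,T \right)} = -6 - 3 i \sqrt{7}$ ($m{\left(p,T \right)} = - 3 \left(\sqrt{-3 - 4} \cdot 1 + 2\right) = - 3 \left(\sqrt{-7} \cdot 1 + 2\right) = - 3 \left(i \sqrt{7} \cdot 1 + 2\right) = - 3 \left(i \sqrt{7} + 2\right) = - 3 \left(2 + i \sqrt{7}\right) = -6 - 3 i \sqrt{7}$)
$- 6 \left(m{\left(x{\left(4,0 \right)},5 \right)} + 1\right) = - 6 \left(\left(-6 - 3 i \sqrt{7}\right) + 1\right) = - 6 \left(-5 - 3 i \sqrt{7}\right) = 30 + 18 i \sqrt{7}$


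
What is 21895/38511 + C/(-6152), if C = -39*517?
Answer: 911195333/236919672 ≈ 3.8460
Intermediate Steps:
C = -20163
21895/38511 + C/(-6152) = 21895/38511 - 20163/(-6152) = 21895*(1/38511) - 20163*(-1/6152) = 21895/38511 + 20163/6152 = 911195333/236919672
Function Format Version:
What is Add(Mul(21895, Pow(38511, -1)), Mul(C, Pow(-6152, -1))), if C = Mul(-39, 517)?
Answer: Rational(911195333, 236919672) ≈ 3.8460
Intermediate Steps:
C = -20163
Add(Mul(21895, Pow(38511, -1)), Mul(C, Pow(-6152, -1))) = Add(Mul(21895, Pow(38511, -1)), Mul(-20163, Pow(-6152, -1))) = Add(Mul(21895, Rational(1, 38511)), Mul(-20163, Rational(-1, 6152))) = Add(Rational(21895, 38511), Rational(20163, 6152)) = Rational(911195333, 236919672)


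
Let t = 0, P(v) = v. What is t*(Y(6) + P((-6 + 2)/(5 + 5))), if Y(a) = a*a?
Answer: 0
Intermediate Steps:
Y(a) = a**2
t*(Y(6) + P((-6 + 2)/(5 + 5))) = 0*(6**2 + (-6 + 2)/(5 + 5)) = 0*(36 - 4/10) = 0*(36 - 4*1/10) = 0*(36 - 2/5) = 0*(178/5) = 0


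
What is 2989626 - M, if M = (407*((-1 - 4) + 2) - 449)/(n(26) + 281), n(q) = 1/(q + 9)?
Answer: 14703009893/4918 ≈ 2.9896e+6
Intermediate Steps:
n(q) = 1/(9 + q)
M = -29225/4918 (M = (407*((-1 - 4) + 2) - 449)/(1/(9 + 26) + 281) = (407*(-5 + 2) - 449)/(1/35 + 281) = (407*(-3) - 449)/(1/35 + 281) = (-1221 - 449)/(9836/35) = -1670*35/9836 = -29225/4918 ≈ -5.9425)
2989626 - M = 2989626 - 1*(-29225/4918) = 2989626 + 29225/4918 = 14703009893/4918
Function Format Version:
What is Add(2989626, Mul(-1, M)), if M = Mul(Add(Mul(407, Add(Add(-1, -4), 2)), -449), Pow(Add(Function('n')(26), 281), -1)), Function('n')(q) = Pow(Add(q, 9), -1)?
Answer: Rational(14703009893, 4918) ≈ 2.9896e+6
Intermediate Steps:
Function('n')(q) = Pow(Add(9, q), -1)
M = Rational(-29225, 4918) (M = Mul(Add(Mul(407, Add(Add(-1, -4), 2)), -449), Pow(Add(Pow(Add(9, 26), -1), 281), -1)) = Mul(Add(Mul(407, Add(-5, 2)), -449), Pow(Add(Pow(35, -1), 281), -1)) = Mul(Add(Mul(407, -3), -449), Pow(Add(Rational(1, 35), 281), -1)) = Mul(Add(-1221, -449), Pow(Rational(9836, 35), -1)) = Mul(-1670, Rational(35, 9836)) = Rational(-29225, 4918) ≈ -5.9425)
Add(2989626, Mul(-1, M)) = Add(2989626, Mul(-1, Rational(-29225, 4918))) = Add(2989626, Rational(29225, 4918)) = Rational(14703009893, 4918)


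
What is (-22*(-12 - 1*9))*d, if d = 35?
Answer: 16170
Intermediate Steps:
(-22*(-12 - 1*9))*d = -22*(-12 - 1*9)*35 = -22*(-12 - 9)*35 = -22*(-21)*35 = 462*35 = 16170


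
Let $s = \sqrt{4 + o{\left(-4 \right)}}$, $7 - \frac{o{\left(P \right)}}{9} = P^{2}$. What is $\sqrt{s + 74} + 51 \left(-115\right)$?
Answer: $-5865 + \sqrt{74 + i \sqrt{77}} \approx -5856.4 + 0.50914 i$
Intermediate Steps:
$o{\left(P \right)} = 63 - 9 P^{2}$
$s = i \sqrt{77}$ ($s = \sqrt{4 + \left(63 - 9 \left(-4\right)^{2}\right)} = \sqrt{4 + \left(63 - 144\right)} = \sqrt{4 - 81} = \sqrt{-77} = i \sqrt{77} \approx 8.775 i$)
$\sqrt{s + 74} + 51 \left(-115\right) = \sqrt{i \sqrt{77} + 74} + 51 \left(-115\right) = \sqrt{74 + i \sqrt{77}} - 5865 = -5865 + \sqrt{74 + i \sqrt{77}}$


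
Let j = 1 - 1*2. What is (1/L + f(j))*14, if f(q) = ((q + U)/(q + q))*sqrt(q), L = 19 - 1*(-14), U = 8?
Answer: 14/33 - 49*I ≈ 0.42424 - 49.0*I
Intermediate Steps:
j = -1 (j = 1 - 2 = -1)
L = 33 (L = 19 + 14 = 33)
f(q) = (8 + q)/(2*sqrt(q)) (f(q) = ((q + 8)/(q + q))*sqrt(q) = ((8 + q)/((2*q)))*sqrt(q) = ((8 + q)*(1/(2*q)))*sqrt(q) = ((8 + q)/(2*q))*sqrt(q) = (8 + q)/(2*sqrt(q)))
(1/L + f(j))*14 = (1/33 + (8 - 1)/(2*sqrt(-1)))*14 = (1/33 + (1/2)*(-I)*7)*14 = (1/33 - 7*I/2)*14 = 14/33 - 49*I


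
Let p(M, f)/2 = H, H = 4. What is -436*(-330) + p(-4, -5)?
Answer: 143888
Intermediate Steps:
p(M, f) = 8 (p(M, f) = 2*4 = 8)
-436*(-330) + p(-4, -5) = -436*(-330) + 8 = 143880 + 8 = 143888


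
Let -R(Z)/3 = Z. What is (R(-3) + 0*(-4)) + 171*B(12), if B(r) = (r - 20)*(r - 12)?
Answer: 9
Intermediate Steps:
R(Z) = -3*Z
B(r) = (-20 + r)*(-12 + r)
(R(-3) + 0*(-4)) + 171*B(12) = (-3*(-3) + 0*(-4)) + 171*(240 + 12² - 32*12) = (9 + 0) + 171*(240 + 144 - 384) = 9 + 171*0 = 9 + 0 = 9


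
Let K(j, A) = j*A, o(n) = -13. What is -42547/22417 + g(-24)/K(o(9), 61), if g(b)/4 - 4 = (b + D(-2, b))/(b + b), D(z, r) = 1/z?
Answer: -819461065/426640344 ≈ -1.9207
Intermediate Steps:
K(j, A) = A*j
g(b) = 16 + 2*(-½ + b)/b (g(b) = 16 + 4*((b + 1/(-2))/(b + b)) = 16 + 4*((b - ½)/((2*b))) = 16 + 4*((-½ + b)*(1/(2*b))) = 16 + 4*((-½ + b)/(2*b)) = 16 + 2*(-½ + b)/b)
-42547/22417 + g(-24)/K(o(9), 61) = -42547/22417 + (18 - 1/(-24))/((61*(-13))) = -42547*1/22417 + (18 - 1*(-1/24))/(-793) = -42547/22417 + (18 + 1/24)*(-1/793) = -42547/22417 + (433/24)*(-1/793) = -42547/22417 - 433/19032 = -819461065/426640344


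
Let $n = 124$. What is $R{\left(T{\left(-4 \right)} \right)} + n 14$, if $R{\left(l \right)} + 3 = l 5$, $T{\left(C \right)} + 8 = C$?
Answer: $1673$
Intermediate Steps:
$T{\left(C \right)} = -8 + C$
$R{\left(l \right)} = -3 + 5 l$ ($R{\left(l \right)} = -3 + l 5 = -3 + 5 l$)
$R{\left(T{\left(-4 \right)} \right)} + n 14 = \left(-3 + 5 \left(-8 - 4\right)\right) + 124 \cdot 14 = \left(-3 + 5 \left(-12\right)\right) + 1736 = \left(-3 - 60\right) + 1736 = -63 + 1736 = 1673$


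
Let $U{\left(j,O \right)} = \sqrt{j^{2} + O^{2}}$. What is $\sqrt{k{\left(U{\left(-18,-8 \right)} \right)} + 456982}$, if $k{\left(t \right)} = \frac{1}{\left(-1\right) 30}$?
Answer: $\frac{\sqrt{411283770}}{30} \approx 676.0$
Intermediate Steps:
$U{\left(j,O \right)} = \sqrt{O^{2} + j^{2}}$
$k{\left(t \right)} = - \frac{1}{30}$ ($k{\left(t \right)} = \frac{1}{-30} = - \frac{1}{30}$)
$\sqrt{k{\left(U{\left(-18,-8 \right)} \right)} + 456982} = \sqrt{- \frac{1}{30} + 456982} = \sqrt{\frac{13709459}{30}} = \frac{\sqrt{411283770}}{30}$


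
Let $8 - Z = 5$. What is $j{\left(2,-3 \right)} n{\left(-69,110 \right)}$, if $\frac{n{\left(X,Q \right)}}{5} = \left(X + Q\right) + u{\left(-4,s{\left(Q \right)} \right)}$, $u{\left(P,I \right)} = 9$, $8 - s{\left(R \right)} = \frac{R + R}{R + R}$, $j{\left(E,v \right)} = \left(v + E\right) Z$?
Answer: $-750$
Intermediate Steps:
$Z = 3$ ($Z = 8 - 5 = 3$)
$j{\left(E,v \right)} = 3 E + 3 v$ ($j{\left(E,v \right)} = \left(v + E\right) 3 = \left(E + v\right) 3 = 3 E + 3 v$)
$s{\left(R \right)} = 7$ ($s{\left(R \right)} = 8 - \frac{R + R}{R + R} = 8 - \frac{2 R}{2 R} = 8 - 2 R \frac{1}{2 R} = 8 - 1 = 7$)
$n{\left(X,Q \right)} = 45 + 5 Q + 5 X$ ($n{\left(X,Q \right)} = 5 \left(\left(X + Q\right) + 9\right) = 5 \left(\left(Q + X\right) + 9\right) = 5 \left(9 + Q + X\right) = 45 + 5 Q + 5 X$)
$j{\left(2,-3 \right)} n{\left(-69,110 \right)} = \left(3 \cdot 2 + 3 \left(-3\right)\right) \left(45 + 5 \cdot 110 + 5 \left(-69\right)\right) = \left(6 - 9\right) \left(45 + 550 - 345\right) = \left(-3\right) 250 = -750$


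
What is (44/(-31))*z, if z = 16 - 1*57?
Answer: 1804/31 ≈ 58.194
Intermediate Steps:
z = -41 (z = 16 - 57 = -41)
(44/(-31))*z = (44/(-31))*(-41) = (44*(-1/31))*(-41) = -44/31*(-41) = 1804/31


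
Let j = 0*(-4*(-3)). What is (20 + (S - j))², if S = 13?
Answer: 1089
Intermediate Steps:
j = 0 (j = 0*12 = 0)
(20 + (S - j))² = (20 + (13 - 1*0))² = (20 + (13 + 0))² = (20 + 13)² = 33² = 1089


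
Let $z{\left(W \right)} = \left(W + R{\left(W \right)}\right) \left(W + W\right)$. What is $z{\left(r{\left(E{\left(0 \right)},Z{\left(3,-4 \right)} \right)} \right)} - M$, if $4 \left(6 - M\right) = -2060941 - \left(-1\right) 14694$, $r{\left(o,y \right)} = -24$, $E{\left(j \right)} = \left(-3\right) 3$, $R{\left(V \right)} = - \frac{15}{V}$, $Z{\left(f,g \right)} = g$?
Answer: $- \frac{2041783}{4} \approx -5.1045 \cdot 10^{5}$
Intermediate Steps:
$E{\left(j \right)} = -9$
$z{\left(W \right)} = 2 W \left(W - \frac{15}{W}\right)$ ($z{\left(W \right)} = \left(W - \frac{15}{W}\right) \left(W + W\right) = \left(W - \frac{15}{W}\right) 2 W = 2 W \left(W - \frac{15}{W}\right)$)
$M = \frac{2046271}{4}$ ($M = 6 - \frac{-2060941 - \left(-1\right) 14694}{4} = 6 - \frac{-2060941 - -14694}{4} = 6 - \frac{-2060941 + 14694}{4} = 6 - - \frac{2046247}{4} = 6 + \frac{2046247}{4} = \frac{2046271}{4} \approx 5.1157 \cdot 10^{5}$)
$z{\left(r{\left(E{\left(0 \right)},Z{\left(3,-4 \right)} \right)} \right)} - M = \left(-30 + 2 \left(-24\right)^{2}\right) - \frac{2046271}{4} = \left(-30 + 2 \cdot 576\right) - \frac{2046271}{4} = \left(-30 + 1152\right) - \frac{2046271}{4} = 1122 - \frac{2046271}{4} = - \frac{2041783}{4}$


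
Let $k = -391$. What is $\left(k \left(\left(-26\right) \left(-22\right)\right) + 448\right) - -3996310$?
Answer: $3773106$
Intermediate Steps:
$\left(k \left(\left(-26\right) \left(-22\right)\right) + 448\right) - -3996310 = \left(- 391 \left(\left(-26\right) \left(-22\right)\right) + 448\right) - -3996310 = \left(\left(-391\right) 572 + 448\right) + 3996310 = \left(-223652 + 448\right) + 3996310 = -223204 + 3996310 = 3773106$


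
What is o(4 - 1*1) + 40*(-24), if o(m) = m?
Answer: -957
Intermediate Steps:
o(4 - 1*1) + 40*(-24) = (4 - 1*1) + 40*(-24) = (4 - 1) - 960 = 3 - 960 = -957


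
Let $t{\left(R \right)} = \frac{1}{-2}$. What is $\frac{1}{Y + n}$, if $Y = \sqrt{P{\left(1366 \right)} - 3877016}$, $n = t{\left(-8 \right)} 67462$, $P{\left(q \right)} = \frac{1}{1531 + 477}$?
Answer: $- \frac{67731848}{2292448013015} - \frac{2 i \sqrt{3908094159754}}{2292448013015} \approx -2.9546 \cdot 10^{-5} - 1.7247 \cdot 10^{-6} i$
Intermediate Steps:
$P{\left(q \right)} = \frac{1}{2008}$
$t{\left(R \right)} = - \frac{1}{2}$
$n = -33731$ ($n = \left(- \frac{1}{2}\right) 67462 = -33731$)
$Y = \frac{i \sqrt{3908094159754}}{1004}$ ($Y = \sqrt{\frac{1}{2008} - 3877016} = \sqrt{- \frac{7785048127}{2008}} = \frac{i \sqrt{3908094159754}}{1004} \approx 1969.0 i$)
$\frac{1}{Y + n} = \frac{1}{\frac{i \sqrt{3908094159754}}{1004} - 33731} = \frac{1}{-33731 + \frac{i \sqrt{3908094159754}}{1004}}$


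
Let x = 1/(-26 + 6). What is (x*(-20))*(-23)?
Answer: -23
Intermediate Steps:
x = -1/20 (x = 1/(-20) = -1/20 ≈ -0.050000)
(x*(-20))*(-23) = -1/20*(-20)*(-23) = 1*(-23) = -23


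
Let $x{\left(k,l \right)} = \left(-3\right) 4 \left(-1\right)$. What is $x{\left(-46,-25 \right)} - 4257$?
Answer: $-4245$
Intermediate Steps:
$x{\left(k,l \right)} = 12$ ($x{\left(k,l \right)} = \left(-12\right) \left(-1\right) = 12$)
$x{\left(-46,-25 \right)} - 4257 = 12 - 4257 = -4245$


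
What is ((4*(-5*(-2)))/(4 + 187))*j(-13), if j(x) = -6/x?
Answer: 240/2483 ≈ 0.096657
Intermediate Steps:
((4*(-5*(-2)))/(4 + 187))*j(-13) = ((4*(-5*(-2)))/(4 + 187))*(-6/(-13)) = ((4*10)/191)*(-6*(-1/13)) = ((1/191)*40)*(6/13) = (40/191)*(6/13) = 240/2483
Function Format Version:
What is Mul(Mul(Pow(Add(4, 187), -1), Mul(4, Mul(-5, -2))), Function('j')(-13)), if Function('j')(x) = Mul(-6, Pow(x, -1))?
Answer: Rational(240, 2483) ≈ 0.096657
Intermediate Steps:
Mul(Mul(Pow(Add(4, 187), -1), Mul(4, Mul(-5, -2))), Function('j')(-13)) = Mul(Mul(Pow(Add(4, 187), -1), Mul(4, Mul(-5, -2))), Mul(-6, Pow(-13, -1))) = Mul(Mul(Pow(191, -1), Mul(4, 10)), Mul(-6, Rational(-1, 13))) = Mul(Mul(Rational(1, 191), 40), Rational(6, 13)) = Mul(Rational(40, 191), Rational(6, 13)) = Rational(240, 2483)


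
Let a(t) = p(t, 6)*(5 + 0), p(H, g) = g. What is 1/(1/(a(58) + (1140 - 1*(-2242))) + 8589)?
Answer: 3412/29305669 ≈ 0.00011643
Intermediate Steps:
a(t) = 30 (a(t) = 6*(5 + 0) = 6*5 = 30)
1/(1/(a(58) + (1140 - 1*(-2242))) + 8589) = 1/(1/(30 + (1140 - 1*(-2242))) + 8589) = 1/(1/(30 + (1140 + 2242)) + 8589) = 1/(1/(30 + 3382) + 8589) = 1/(1/3412 + 8589) = 1/(29305669/3412) = 3412/29305669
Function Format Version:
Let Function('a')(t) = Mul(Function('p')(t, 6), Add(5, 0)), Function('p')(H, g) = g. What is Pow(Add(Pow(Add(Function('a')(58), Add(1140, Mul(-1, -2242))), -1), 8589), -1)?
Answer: Rational(3412, 29305669) ≈ 0.00011643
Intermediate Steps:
Function('a')(t) = 30 (Function('a')(t) = Mul(6, Add(5, 0)) = Mul(6, 5) = 30)
Pow(Add(Pow(Add(Function('a')(58), Add(1140, Mul(-1, -2242))), -1), 8589), -1) = Pow(Add(Pow(Add(30, Add(1140, Mul(-1, -2242))), -1), 8589), -1) = Pow(Add(Pow(Add(30, Add(1140, 2242)), -1), 8589), -1) = Pow(Add(Pow(Add(30, 3382), -1), 8589), -1) = Pow(Add(Pow(3412, -1), 8589), -1) = Pow(Add(Rational(1, 3412), 8589), -1) = Pow(Rational(29305669, 3412), -1) = Rational(3412, 29305669)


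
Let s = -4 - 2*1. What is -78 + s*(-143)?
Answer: 780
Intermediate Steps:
s = -6 (s = -4 - 2 = -6)
-78 + s*(-143) = -78 - 6*(-143) = -78 + 858 = 780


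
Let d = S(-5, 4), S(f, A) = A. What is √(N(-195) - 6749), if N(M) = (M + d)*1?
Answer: 2*I*√1735 ≈ 83.307*I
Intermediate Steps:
d = 4
N(M) = 4 + M (N(M) = (M + 4)*1 = (4 + M)*1 = 4 + M)
√(N(-195) - 6749) = √((4 - 195) - 6749) = √(-191 - 6749) = √(-6940) = 2*I*√1735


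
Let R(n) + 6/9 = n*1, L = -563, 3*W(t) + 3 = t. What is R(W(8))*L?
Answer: -563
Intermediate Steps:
W(t) = -1 + t/3
R(n) = -2/3 + n (R(n) = -2/3 + n*1 = -2/3 + n)
R(W(8))*L = (-2/3 + (-1 + (1/3)*8))*(-563) = (-2/3 + (-1 + 8/3))*(-563) = (-2/3 + 5/3)*(-563) = 1*(-563) = -563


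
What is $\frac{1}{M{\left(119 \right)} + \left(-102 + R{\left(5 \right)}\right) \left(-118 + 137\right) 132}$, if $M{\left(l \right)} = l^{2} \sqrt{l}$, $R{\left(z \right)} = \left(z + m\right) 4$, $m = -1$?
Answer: $- \frac{215688}{22657776745} - \frac{14161 \sqrt{119}}{22657776745} \approx -1.6337 \cdot 10^{-5}$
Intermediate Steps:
$R{\left(z \right)} = -4 + 4 z$ ($R{\left(z \right)} = \left(z - 1\right) 4 = \left(-1 + z\right) 4 = -4 + 4 z$)
$M{\left(l \right)} = l^{\frac{5}{2}}$
$\frac{1}{M{\left(119 \right)} + \left(-102 + R{\left(5 \right)}\right) \left(-118 + 137\right) 132} = \frac{1}{119^{\frac{5}{2}} + \left(-102 + \left(-4 + 4 \cdot 5\right)\right) \left(-118 + 137\right) 132} = \frac{1}{14161 \sqrt{119} + \left(-102 + \left(-4 + 20\right)\right) 19 \cdot 132} = \frac{1}{14161 \sqrt{119} + \left(-102 + 16\right) 19 \cdot 132} = \frac{1}{14161 \sqrt{119} + \left(-86\right) 19 \cdot 132} = \frac{1}{14161 \sqrt{119} - 215688} = \frac{1}{-215688 + 14161 \sqrt{119}}$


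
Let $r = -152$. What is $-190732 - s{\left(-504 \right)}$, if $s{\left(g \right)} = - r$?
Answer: $-190884$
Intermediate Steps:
$s{\left(g \right)} = 152$ ($s{\left(g \right)} = \left(-1\right) \left(-152\right) = 152$)
$-190732 - s{\left(-504 \right)} = -190732 - 152 = -190884$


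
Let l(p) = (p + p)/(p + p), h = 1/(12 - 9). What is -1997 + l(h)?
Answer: -1996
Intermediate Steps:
h = ⅓ (h = 1/3 = (⅓)*1 = ⅓ ≈ 0.33333)
l(p) = 1 (l(p) = (2*p)/((2*p)) = (2*p)*(1/(2*p)) = 1)
-1997 + l(h) = -1997 + 1 = -1996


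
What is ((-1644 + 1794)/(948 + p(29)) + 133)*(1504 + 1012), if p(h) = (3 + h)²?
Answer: 9709762/29 ≈ 3.3482e+5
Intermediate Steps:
((-1644 + 1794)/(948 + p(29)) + 133)*(1504 + 1012) = ((-1644 + 1794)/(948 + (3 + 29)²) + 133)*(1504 + 1012) = (150/(948 + 32²) + 133)*2516 = (150/(948 + 1024) + 133)*2516 = (150/1972 + 133)*2516 = (150*(1/1972) + 133)*2516 = (75/986 + 133)*2516 = (131213/986)*2516 = 9709762/29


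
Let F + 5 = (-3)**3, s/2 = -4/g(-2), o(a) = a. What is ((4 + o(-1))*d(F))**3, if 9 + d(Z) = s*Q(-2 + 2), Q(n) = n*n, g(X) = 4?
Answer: -19683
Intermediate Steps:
Q(n) = n**2
s = -2 (s = 2*(-4/4) = 2*(-4*1/4) = 2*(-1) = -2)
F = -32 (F = -5 + (-3)**3 = -5 - 27 = -32)
d(Z) = -9 (d(Z) = -9 - 2*(-2 + 2)**2 = -9 - 2*0**2 = -9 - 2*0 = -9 + 0 = -9)
((4 + o(-1))*d(F))**3 = ((4 - 1)*(-9))**3 = (3*(-9))**3 = (-27)**3 = -19683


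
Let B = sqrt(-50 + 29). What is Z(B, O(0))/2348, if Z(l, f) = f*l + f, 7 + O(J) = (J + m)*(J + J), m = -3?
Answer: -7/2348 - 7*I*sqrt(21)/2348 ≈ -0.0029813 - 0.013662*I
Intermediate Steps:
B = I*sqrt(21) (B = sqrt(-21) = I*sqrt(21) ≈ 4.5826*I)
O(J) = -7 + 2*J*(-3 + J) (O(J) = -7 + (J - 3)*(J + J) = -7 + (-3 + J)*(2*J) = -7 + 2*J*(-3 + J))
Z(l, f) = f + f*l
Z(B, O(0))/2348 = ((-7 - 6*0 + 2*0**2)*(1 + I*sqrt(21)))/2348 = ((-7 + 0 + 2*0)*(1 + I*sqrt(21)))*(1/2348) = ((-7 + 0 + 0)*(1 + I*sqrt(21)))*(1/2348) = -7*(1 + I*sqrt(21))*(1/2348) = (-7 - 7*I*sqrt(21))*(1/2348) = -7/2348 - 7*I*sqrt(21)/2348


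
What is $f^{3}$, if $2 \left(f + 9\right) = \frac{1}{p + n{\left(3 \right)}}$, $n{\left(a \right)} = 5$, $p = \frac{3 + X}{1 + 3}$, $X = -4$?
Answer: $- \frac{4826809}{6859} \approx -703.72$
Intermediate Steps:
$p = - \frac{1}{4}$ ($p = \frac{3 - 4}{1 + 3} = - \frac{1}{4} \approx -0.25$)
$f = - \frac{169}{19}$ ($f = -9 + \frac{1}{2 \left(- \frac{1}{4} + 5\right)} = -9 + \frac{1}{2 \cdot \frac{19}{4}} = -9 + \frac{1}{2} \cdot \frac{4}{19} = -9 + \frac{2}{19} = - \frac{169}{19} \approx -8.8947$)
$f^{3} = \left(- \frac{169}{19}\right)^{3} = - \frac{4826809}{6859}$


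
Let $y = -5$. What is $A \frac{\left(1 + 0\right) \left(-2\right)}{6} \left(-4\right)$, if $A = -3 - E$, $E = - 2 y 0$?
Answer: $-4$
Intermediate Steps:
$E = 0$ ($E = \left(-2\right) \left(-5\right) 0 = 10 \cdot 0 = 0$)
$A = -3$ ($A = -3 - 0 = -3 + 0 = -3$)
$A \frac{\left(1 + 0\right) \left(-2\right)}{6} \left(-4\right) = - 3 \frac{\left(1 + 0\right) \left(-2\right)}{6} \left(-4\right) = - 3 \cdot 1 \left(-2\right) \frac{1}{6} \left(-4\right) = - 3 \left(\left(-2\right) \frac{1}{6}\right) \left(-4\right) = \left(-3\right) \left(- \frac{1}{3}\right) \left(-4\right) = 1 \left(-4\right) = -4$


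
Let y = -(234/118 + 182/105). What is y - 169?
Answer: -152854/885 ≈ -172.72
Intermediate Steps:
y = -3289/885 (y = -(234*(1/118) + 182*(1/105)) = -(117/59 + 26/15) = -1*3289/885 = -3289/885 ≈ -3.7164)
y - 169 = -3289/885 - 169 = -152854/885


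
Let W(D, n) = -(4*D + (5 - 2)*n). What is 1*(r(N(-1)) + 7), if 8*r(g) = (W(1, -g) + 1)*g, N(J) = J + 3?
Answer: 31/4 ≈ 7.7500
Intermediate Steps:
N(J) = 3 + J
W(D, n) = -4*D - 3*n (W(D, n) = -(4*D + 3*n) = -(3*n + 4*D) = -4*D - 3*n)
r(g) = g*(-3 + 3*g)/8 (r(g) = (((-4*1 - (-3)*g) + 1)*g)/8 = (((-4 + 3*g) + 1)*g)/8 = ((-3 + 3*g)*g)/8 = (g*(-3 + 3*g))/8 = g*(-3 + 3*g)/8)
1*(r(N(-1)) + 7) = 1*(3*(3 - 1)*(-1 + (3 - 1))/8 + 7) = 1*((3/8)*2*(-1 + 2) + 7) = 1*((3/8)*2*1 + 7) = 1*(¾ + 7) = 1*(31/4) = 31/4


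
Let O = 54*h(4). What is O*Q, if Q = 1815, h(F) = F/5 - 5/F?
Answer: -88209/2 ≈ -44105.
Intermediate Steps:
h(F) = -5/F + F/5 (h(F) = F*(⅕) - 5/F = F/5 - 5/F = -5/F + F/5)
O = -243/10 (O = 54*(-5/4 + (⅕)*4) = 54*(-5*¼ + ⅘) = 54*(-5/4 + ⅘) = 54*(-9/20) = -243/10 ≈ -24.300)
O*Q = -243/10*1815 = -88209/2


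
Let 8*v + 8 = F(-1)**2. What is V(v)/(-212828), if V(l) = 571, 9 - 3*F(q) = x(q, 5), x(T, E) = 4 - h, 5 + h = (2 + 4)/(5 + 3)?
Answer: -571/212828 ≈ -0.0026829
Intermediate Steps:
h = -17/4 (h = -5 + (2 + 4)/(5 + 3) = -5 + 6/8 = -5 + 6*(1/8) = -5 + 3/4 = -17/4 ≈ -4.2500)
x(T, E) = 33/4 (x(T, E) = 4 - 1*(-17/4) = 4 + 17/4 = 33/4)
F(q) = 1/4 (F(q) = 3 - 1/3*33/4 = 3 - 11/4 = 1/4)
v = -127/128 (v = -1 + (1/4)**2/8 = -1 + (1/8)*(1/16) = -1 + 1/128 = -127/128 ≈ -0.99219)
V(v)/(-212828) = 571/(-212828) = 571*(-1/212828) = -571/212828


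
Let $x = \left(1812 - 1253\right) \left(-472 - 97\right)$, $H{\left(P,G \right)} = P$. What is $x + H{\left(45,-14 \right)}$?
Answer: $-318026$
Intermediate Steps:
$x = -318071$ ($x = 559 \left(-569\right) = -318071$)
$x + H{\left(45,-14 \right)} = -318071 + 45 = -318026$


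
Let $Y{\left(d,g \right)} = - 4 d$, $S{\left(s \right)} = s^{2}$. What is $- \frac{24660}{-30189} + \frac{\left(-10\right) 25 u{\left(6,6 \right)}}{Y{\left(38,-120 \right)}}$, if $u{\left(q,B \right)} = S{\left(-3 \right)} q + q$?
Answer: $\frac{19024305}{191197} \approx 99.501$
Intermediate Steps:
$u{\left(q,B \right)} = 10 q$ ($u{\left(q,B \right)} = \left(-3\right)^{2} q + q = 9 q + q = 10 q$)
$- \frac{24660}{-30189} + \frac{\left(-10\right) 25 u{\left(6,6 \right)}}{Y{\left(38,-120 \right)}} = - \frac{24660}{-30189} + \frac{\left(-10\right) 25 \cdot 10 \cdot 6}{\left(-4\right) 38} = \left(-24660\right) \left(- \frac{1}{30189}\right) + \frac{\left(-250\right) 60}{-152} = \frac{8220}{10063} - - \frac{1875}{19} = \frac{8220}{10063} + \frac{1875}{19} = \frac{19024305}{191197}$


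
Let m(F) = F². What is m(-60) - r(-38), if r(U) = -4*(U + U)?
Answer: 3296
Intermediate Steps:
r(U) = -8*U
m(-60) - r(-38) = (-60)² - (-8)*(-38) = 3600 - 1*304 = 3600 - 304 = 3296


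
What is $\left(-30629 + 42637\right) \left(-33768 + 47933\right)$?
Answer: $170093320$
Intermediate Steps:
$\left(-30629 + 42637\right) \left(-33768 + 47933\right) = 12008 \cdot 14165 = 170093320$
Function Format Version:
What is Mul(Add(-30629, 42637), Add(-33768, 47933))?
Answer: 170093320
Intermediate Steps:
Mul(Add(-30629, 42637), Add(-33768, 47933)) = Mul(12008, 14165) = 170093320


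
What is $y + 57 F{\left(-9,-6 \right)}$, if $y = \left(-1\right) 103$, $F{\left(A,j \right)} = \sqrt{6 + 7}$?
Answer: $-103 + 57 \sqrt{13} \approx 102.52$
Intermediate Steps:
$F{\left(A,j \right)} = \sqrt{13}$
$y = -103$
$y + 57 F{\left(-9,-6 \right)} = -103 + 57 \sqrt{13}$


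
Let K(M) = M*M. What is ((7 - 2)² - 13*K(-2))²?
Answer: 729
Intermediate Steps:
K(M) = M²
((7 - 2)² - 13*K(-2))² = ((7 - 2)² - 13*(-2)²)² = (5² - 13*4)² = (25 - 52)² = (-27)² = 729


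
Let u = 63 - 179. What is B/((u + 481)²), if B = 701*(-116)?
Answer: -81316/133225 ≈ -0.61037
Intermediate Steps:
u = -116
B = -81316
B/((u + 481)²) = -81316/(-116 + 481)² = -81316/(365²) = -81316/133225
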